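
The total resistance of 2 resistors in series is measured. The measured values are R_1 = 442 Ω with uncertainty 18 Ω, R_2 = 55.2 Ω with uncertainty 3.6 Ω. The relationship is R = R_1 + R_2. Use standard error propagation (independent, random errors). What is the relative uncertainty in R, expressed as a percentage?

Sums and differences: (δR)² = Σ (cᵢ δxᵢ)².
  (δR_1)² = 324;  (δR_2)² = 13.0
δR = √(337) = 18.4 Ω
R = 497 Ω, so δR/R = 18.4/497 = 0.0369.

3.69%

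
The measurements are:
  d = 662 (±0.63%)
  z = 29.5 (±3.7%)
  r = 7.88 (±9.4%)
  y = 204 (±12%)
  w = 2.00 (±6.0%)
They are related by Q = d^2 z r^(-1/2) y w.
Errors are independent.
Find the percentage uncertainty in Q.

14.7%

Since Q is a product/quotient, work with relative uncertainties:
  (2·δd/d)² = (2×0.00630)² = 0.000159;  (1·δz/z)² = (1×0.0370)² = 0.00137;  (−½·δr/r)² = (-0.5×0.0940)² = 0.00221;  (1·δy/y)² = (1×0.120)² = 0.0144;  (1·δw/w)² = (1×0.0600)² = 0.00360
δQ/Q = √(0.0217) = 0.147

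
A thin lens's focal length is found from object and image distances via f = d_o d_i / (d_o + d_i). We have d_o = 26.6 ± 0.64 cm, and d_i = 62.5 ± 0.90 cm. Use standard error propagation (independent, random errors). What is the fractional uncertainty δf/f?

0.0174

∂f/∂d_o = (d_i/(d_o+d_i))² = 0.492;  ∂f/∂d_i = (d_o/(d_o+d_i))² = 0.0891
δf = √((∂f/∂d_o · δd_o)² + (∂f/∂d_i · δd_i)²) = √(0.0992 + 0.00643) = 0.325 cm
f = 18.7 cm, so δf/f = 0.325/18.7 = 0.0174.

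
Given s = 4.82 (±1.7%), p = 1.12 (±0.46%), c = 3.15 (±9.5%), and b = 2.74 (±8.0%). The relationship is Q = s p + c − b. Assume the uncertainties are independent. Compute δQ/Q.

Let w = s·p = 5.40. δw/w = √((1·δs/s)² + (1·δp/p)²) = √(0.000289 + 2.12e-05) = 0.0176, so δw = 0.0951.
Q = w + c − b: δQ = √(δw² + δc² + δb²) = √(0.00904 + 0.0896 + 0.0480) = 0.383
Q = 5.81, so δQ/Q = 0.383/5.81 = 0.0659.

0.0659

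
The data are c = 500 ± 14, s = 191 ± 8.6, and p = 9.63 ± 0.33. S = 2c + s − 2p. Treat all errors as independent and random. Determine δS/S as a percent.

2.50%

For a sum/difference, combine absolute errors in quadrature:
  (2·δc)² = 784;  (δs)² = 74.0;  (2·δp)² = 0.436
δS = √(858) = 29.3
S = 1170, so δS/S = 29.3/1170 = 0.0250.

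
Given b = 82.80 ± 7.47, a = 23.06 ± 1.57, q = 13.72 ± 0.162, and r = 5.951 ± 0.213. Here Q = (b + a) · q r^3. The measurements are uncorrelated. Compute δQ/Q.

Let u = b + a = 105.9. δu = √(δb² + δa²) = √(55.8 + 2.46) = 7.63, so δu/u = 0.0721.
Q is then a monomial in u, q, r:
δQ/Q = √((δu/u)² + (1·δq/q)² + (3·δr/r)²) = √(0.00520 + 0.000139 + 0.0115) = 0.130

0.130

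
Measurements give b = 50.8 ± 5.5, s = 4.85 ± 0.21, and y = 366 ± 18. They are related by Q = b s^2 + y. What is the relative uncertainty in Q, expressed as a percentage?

Let p = b·s^2 = 1190. δp/p = √((1·δb/b)² + (2·δs/s)²) = √(0.0117 + 0.00750) = 0.139, so δp = 166.
Q = p + y: δQ = √(δp² + δy²) = √(27400 + 324) = 167
Q = 1560, so δQ/Q = 167/1560 = 0.107.

10.7%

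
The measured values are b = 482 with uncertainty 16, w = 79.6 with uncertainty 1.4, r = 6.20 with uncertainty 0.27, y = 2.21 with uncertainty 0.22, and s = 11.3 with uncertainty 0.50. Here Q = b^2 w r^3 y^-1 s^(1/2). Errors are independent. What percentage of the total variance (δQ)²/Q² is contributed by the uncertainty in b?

(δQ/Q)² = (2·δb/b)² + (1·δw/w)² + (3·δr/r)² + (-1·δy/y)² + (½·δs/s)²
  b term: (2×0.0332)² = 0.00441
  w term: (1×0.0176)² = 0.000309
  r term: (3×0.0435)² = 0.0171
  y term: (-1×0.0995)² = 0.00991
  s term: (0.5×0.0442)² = 0.000489
Total = 0.0322. Share from b = 0.00441/0.0322 = 0.137.

13.7%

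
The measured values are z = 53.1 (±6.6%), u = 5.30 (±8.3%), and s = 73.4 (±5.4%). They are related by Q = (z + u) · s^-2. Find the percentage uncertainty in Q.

Let w = z + u = 58.4. δw = √(δz² + δu²) = √(12.3 + 0.194) = 3.53, so δw/w = 0.0605.
Q is then a monomial in w, s:
δQ/Q = √((δw/w)² + (-2·δs/s)²) = √(0.00366 + 0.0117) = 0.124

12.4%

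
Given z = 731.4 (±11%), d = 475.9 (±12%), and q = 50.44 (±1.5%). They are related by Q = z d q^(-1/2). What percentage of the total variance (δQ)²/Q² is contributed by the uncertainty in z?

45.6%

(δQ/Q)² = (1·δz/z)² + (1·δd/d)² + (−½·δq/q)²
  z term: (1×0.110)² = 0.0121
  d term: (1×0.120)² = 0.0144
  q term: (-0.5×0.0150)² = 5.62e-05
Total = 0.0266. Share from z = 0.0121/0.0266 = 0.456.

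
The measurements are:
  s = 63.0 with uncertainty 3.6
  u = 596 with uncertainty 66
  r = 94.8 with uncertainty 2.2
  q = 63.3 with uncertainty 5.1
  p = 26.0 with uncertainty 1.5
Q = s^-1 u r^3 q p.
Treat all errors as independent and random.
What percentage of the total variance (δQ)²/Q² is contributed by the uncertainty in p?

(δQ/Q)² = (-1·δs/s)² + (1·δu/u)² + (3·δr/r)² + (1·δq/q)² + (1·δp/p)²
  s term: (-1×0.0571)² = 0.00327
  u term: (1×0.111)² = 0.0123
  r term: (3×0.0232)² = 0.00485
  q term: (1×0.0806)² = 0.00649
  p term: (1×0.0577)² = 0.00333
Total = 0.0302. Share from p = 0.00333/0.0302 = 0.110.

11.0%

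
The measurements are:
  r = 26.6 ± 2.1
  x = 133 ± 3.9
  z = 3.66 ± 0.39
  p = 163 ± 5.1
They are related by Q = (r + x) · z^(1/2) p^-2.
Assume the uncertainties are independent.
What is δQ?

Let u = r + x = 160. δu = √(δr² + δx²) = √(4.41 + 15.2) = 4.43, so δu/u = 0.0278.
Q is then a monomial in u, z, p:
δQ/Q = √((δu/u)² + (½·δz/z)² + (-2·δp/p)²) = √(0.000770 + 0.00284 + 0.00392) = 0.0867
Q = 0.0115, so δQ = 0.0867 × 0.0115 = 0.000997.

0.000997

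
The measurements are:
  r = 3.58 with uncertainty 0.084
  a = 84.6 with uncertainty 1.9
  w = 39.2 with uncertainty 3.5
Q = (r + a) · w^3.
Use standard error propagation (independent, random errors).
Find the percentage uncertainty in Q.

Let u = r + a = 88.2. δu = √(δr² + δa²) = √(0.00706 + 3.61) = 1.90, so δu/u = 0.0216.
Q is then a monomial in u, w:
δQ/Q = √((δu/u)² + (3·δw/w)²) = √(0.000465 + 0.0717) = 0.269

26.9%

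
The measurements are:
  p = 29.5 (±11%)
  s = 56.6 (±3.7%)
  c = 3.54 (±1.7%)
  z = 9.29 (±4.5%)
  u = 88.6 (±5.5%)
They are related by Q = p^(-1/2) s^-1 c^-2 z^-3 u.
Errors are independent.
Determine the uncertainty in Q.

Relative error in a monomial: (δQ/Q)² = Σ (nᵢ · δxᵢ/xᵢ)².
  (−½·δp/p)² = (-0.5×0.110)² = 0.00302;  (-1·δs/s)² = (-1×0.0370)² = 0.00137;  (-2·δc/c)² = (-2×0.0170)² = 0.00116;  (-3·δz/z)² = (-3×0.0450)² = 0.0182;  (1·δu/u)² = (1×0.0550)² = 0.00302
δQ/Q = √(0.0268) = 0.164
Q = 2.87e-05, so δQ = 0.164 × 2.87e-05 = 4.7e-06.

4.7e-06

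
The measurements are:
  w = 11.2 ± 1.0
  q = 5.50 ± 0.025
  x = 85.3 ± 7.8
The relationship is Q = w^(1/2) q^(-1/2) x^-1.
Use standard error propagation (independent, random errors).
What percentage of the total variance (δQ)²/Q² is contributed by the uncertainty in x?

(δQ/Q)² = (½·δw/w)² + (−½·δq/q)² + (-1·δx/x)²
  w term: (0.5×0.0893)² = 0.00199
  q term: (-0.5×0.00455)² = 5.17e-06
  x term: (-1×0.0914)² = 0.00836
Total = 0.0104. Share from x = 0.00836/0.0104 = 0.807.

80.7%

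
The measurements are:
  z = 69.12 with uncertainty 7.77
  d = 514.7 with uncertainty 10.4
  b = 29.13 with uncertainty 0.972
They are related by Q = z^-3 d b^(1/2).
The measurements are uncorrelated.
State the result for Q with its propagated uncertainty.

0.008412 ± 0.00285

Since Q is a product/quotient, work with relative uncertainties:
  (-3·δz/z)² = (-3×0.112)² = 0.114;  (1·δd/d)² = (1×0.0202)² = 0.000408;  (½·δb/b)² = (0.5×0.0334)² = 0.000278
δQ/Q = √(0.114) = 0.338
Q = 0.008412, so δQ = 0.338 × 0.008412 = 0.00285.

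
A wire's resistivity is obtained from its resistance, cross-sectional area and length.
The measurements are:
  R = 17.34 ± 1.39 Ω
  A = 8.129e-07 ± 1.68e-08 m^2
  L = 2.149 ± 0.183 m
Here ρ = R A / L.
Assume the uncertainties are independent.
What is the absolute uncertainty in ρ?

7.79e-07 Ω·m

Since ρ is a product/quotient, work with relative uncertainties:
  (1·δR/R)² = (1×0.0802)² = 0.00643;  (1·δA/A)² = (1×0.0207)² = 0.000427;  (-1·δL/L)² = (-1×0.0852)² = 0.00725
δρ/ρ = √(0.0141) = 0.119
ρ = 6.559e-06 Ω·m, so δρ = 0.119 × 6.559e-06 = 7.79e-07 Ω·m.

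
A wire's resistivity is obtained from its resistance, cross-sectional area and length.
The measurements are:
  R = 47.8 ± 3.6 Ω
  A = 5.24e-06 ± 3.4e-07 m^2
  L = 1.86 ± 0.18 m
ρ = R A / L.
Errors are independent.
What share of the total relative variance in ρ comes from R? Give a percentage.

29.5%

(δρ/ρ)² = (1·δR/R)² + (1·δA/A)² + (-1·δL/L)²
  R term: (1×0.0753)² = 0.00567
  A term: (1×0.0649)² = 0.00421
  L term: (-1×0.0968)² = 0.00937
Total = 0.0192. Share from R = 0.00567/0.0192 = 0.295.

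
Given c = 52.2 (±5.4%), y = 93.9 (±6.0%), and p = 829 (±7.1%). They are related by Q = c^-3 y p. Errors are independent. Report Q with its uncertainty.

For a monomial Q ∝ c^-3, y, p, fractional errors add in quadrature:
  (-3·δc/c)² = (-3×0.0540)² = 0.0262;  (1·δy/y)² = (1×0.0600)² = 0.00360;  (1·δp/p)² = (1×0.0710)² = 0.00504
δQ/Q = √(0.0349) = 0.187
Q = 0.547, so δQ = 0.187 × 0.547 = 0.102.

0.547 ± 0.102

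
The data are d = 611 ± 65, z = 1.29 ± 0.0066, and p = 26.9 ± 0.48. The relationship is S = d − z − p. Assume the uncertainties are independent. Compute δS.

Sums and differences: (δS)² = Σ (cᵢ δxᵢ)².
  (δd)² = 4220;  (δz)² = 4.36e-05;  (δp)² = 0.230
δS = √(4230) = 65.0

65.0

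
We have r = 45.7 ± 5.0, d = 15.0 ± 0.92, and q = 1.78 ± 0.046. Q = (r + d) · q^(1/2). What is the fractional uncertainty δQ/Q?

Let u = r + d = 60.7. δu = √(δr² + δd²) = √(25.0 + 0.846) = 5.08, so δu/u = 0.0838.
Q is then a monomial in u, q:
δQ/Q = √((δu/u)² + (½·δq/q)²) = √(0.00701 + 0.000167) = 0.0847

0.0847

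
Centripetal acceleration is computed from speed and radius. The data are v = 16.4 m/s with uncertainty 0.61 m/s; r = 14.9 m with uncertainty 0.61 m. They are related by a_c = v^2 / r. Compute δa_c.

Relative error in a monomial: (δa_c/a_c)² = Σ (nᵢ · δxᵢ/xᵢ)².
  (2·δv/v)² = (2×0.0372)² = 0.00553;  (-1·δr/r)² = (-1×0.0409)² = 0.00168
δa_c/a_c = √(0.00721) = 0.0849
a_c = 18.1 m/s^2, so δa_c = 0.0849 × 18.1 = 1.53 m/s^2.

1.53 m/s^2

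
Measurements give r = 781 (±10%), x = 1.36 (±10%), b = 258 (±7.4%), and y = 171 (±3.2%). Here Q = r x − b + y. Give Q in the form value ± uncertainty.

975 ± 152

Let p = r·x = 1060. δp/p = √((1·δr/r)² + (1·δx/x)²) = √(0.0100 + 0.0100) = 0.141, so δp = 150.
Q = p − b + y: δQ = √(δp² + δb² + δy²) = √(22600 + 365 + 29.9) = 152
Q = 975.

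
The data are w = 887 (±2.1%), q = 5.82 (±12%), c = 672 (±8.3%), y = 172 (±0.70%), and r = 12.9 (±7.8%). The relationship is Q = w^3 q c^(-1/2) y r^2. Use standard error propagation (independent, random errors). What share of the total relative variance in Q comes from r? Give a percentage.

(δQ/Q)² = (3·δw/w)² + (1·δq/q)² + (−½·δc/c)² + (1·δy/y)² + (2·δr/r)²
  w term: (3×0.0210)² = 0.00397
  q term: (1×0.120)² = 0.0144
  c term: (-0.5×0.0830)² = 0.00172
  y term: (1×0.00700)² = 4.9e-05
  r term: (2×0.0780)² = 0.0243
Total = 0.0445. Share from r = 0.0243/0.0445 = 0.547.

54.7%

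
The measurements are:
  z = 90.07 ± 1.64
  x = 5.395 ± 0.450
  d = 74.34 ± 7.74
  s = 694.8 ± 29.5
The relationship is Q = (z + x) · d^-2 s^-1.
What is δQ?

Let u = z + x = 95.46. δu = √(δz² + δx²) = √(2.69 + 0.203) = 1.70, so δu/u = 0.0178.
Q is then a monomial in u, d, s:
δQ/Q = √((δu/u)² + (-2·δd/d)² + (-1·δs/s)²) = √(0.000317 + 0.0434 + 0.00180) = 0.213
Q = 2.486e-05, so δQ = 0.213 × 2.486e-05 = 5.3e-06.

5.3e-06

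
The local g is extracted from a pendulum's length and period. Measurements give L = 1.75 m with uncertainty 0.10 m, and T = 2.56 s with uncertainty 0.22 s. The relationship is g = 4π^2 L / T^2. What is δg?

1.91 m/s^2

Each factor contributes (exponent × relative error)² to (δg/g)²:
  (1·δL/L)² = (1×0.0571)² = 0.00327;  (-2·δT/T)² = (-2×0.0859)² = 0.0295
δg/g = √(0.0328) = 0.181
g = 10.5 m/s^2, so δg = 0.181 × 10.5 = 1.91 m/s^2.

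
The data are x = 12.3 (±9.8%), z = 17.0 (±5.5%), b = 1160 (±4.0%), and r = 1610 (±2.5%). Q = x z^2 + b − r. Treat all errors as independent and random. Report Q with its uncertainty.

Let p = x·z^2 = 3550. δp/p = √((1·δx/x)² + (2·δz/z)²) = √(0.00960 + 0.0121) = 0.147, so δp = 524.
Q = p + b − r: δQ = √(δp² + δb² + δr²) = √(2.74e+05 + 2150 + 1620) = 527
Q = 3100.

3100 ± 527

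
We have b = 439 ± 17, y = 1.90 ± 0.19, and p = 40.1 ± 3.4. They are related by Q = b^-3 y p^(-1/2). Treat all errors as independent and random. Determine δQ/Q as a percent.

Q is a product of powers, so relative uncertainties combine in quadrature:
  (-3·δb/b)² = (-3×0.0387)² = 0.0135;  (1·δy/y)² = (1×0.100)² = 0.0100;  (−½·δp/p)² = (-0.5×0.0848)² = 0.00180
δQ/Q = √(0.0253) = 0.159

15.9%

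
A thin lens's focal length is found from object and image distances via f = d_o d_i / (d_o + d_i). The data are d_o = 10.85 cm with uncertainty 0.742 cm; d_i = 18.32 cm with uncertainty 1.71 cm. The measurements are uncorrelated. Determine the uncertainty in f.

0.376 cm

∂f/∂d_o = (d_i/(d_o+d_i))² = 0.394;  ∂f/∂d_i = (d_o/(d_o+d_i))² = 0.138
δf = √((∂f/∂d_o · δd_o)² + (∂f/∂d_i · δd_i)²) = √(0.0857 + 0.0560) = 0.376 cm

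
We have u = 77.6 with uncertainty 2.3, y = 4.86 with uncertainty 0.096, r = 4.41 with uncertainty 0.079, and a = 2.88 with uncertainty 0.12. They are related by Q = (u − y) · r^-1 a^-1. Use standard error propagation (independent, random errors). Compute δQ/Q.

0.0553

Let w = u − y = 72.7. δw = √(δu² + δy²) = √(5.29 + 0.00922) = 2.30, so δw/w = 0.0316.
Q is then a monomial in w, r, a:
δQ/Q = √((δw/w)² + (-1·δr/r)² + (-1·δa/a)²) = √(0.00100 + 0.000321 + 0.00174) = 0.0553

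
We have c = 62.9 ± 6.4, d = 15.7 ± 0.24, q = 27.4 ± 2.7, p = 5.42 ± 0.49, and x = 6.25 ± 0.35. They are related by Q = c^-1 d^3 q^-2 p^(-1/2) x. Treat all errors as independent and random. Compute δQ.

Since Q is a product/quotient, work with relative uncertainties:
  (-1·δc/c)² = (-1×0.102)² = 0.0104;  (3·δd/d)² = (3×0.0153)² = 0.00210;  (-2·δq/q)² = (-2×0.0985)² = 0.0388;  (−½·δp/p)² = (-0.5×0.0904)² = 0.00204;  (1·δx/x)² = (1×0.0560)² = 0.00314
δQ/Q = √(0.0565) = 0.238
Q = 0.220, so δQ = 0.238 × 0.220 = 0.0523.

0.0523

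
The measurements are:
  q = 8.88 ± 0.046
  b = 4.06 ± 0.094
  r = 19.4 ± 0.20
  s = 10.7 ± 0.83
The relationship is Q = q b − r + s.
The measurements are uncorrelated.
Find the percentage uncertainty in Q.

Let p = q·b = 36.1. δp/p = √((1·δq/q)² + (1·δb/b)²) = √(2.68e-05 + 0.000536) = 0.0237, so δp = 0.855.
Q = p − r + s: δQ = √(δp² + δr² + δs²) = √(0.732 + 0.0400 + 0.689) = 1.21
Q = 27.4, so δQ/Q = 1.21/27.4 = 0.0442.

4.42%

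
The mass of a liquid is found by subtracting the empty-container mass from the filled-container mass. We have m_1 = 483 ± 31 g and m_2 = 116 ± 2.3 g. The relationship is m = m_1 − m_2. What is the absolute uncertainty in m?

Sums and differences: (δm)² = Σ (cᵢ δxᵢ)².
  (δm_1)² = 961;  (δm_2)² = 5.29
δm = √(966) = 31.1 g

31.1 g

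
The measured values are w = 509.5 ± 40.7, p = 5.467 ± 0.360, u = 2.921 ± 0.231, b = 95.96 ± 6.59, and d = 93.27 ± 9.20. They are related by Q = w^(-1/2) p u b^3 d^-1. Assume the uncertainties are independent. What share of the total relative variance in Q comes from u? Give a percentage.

9.72%

(δQ/Q)² = (−½·δw/w)² + (1·δp/p)² + (1·δu/u)² + (3·δb/b)² + (-1·δd/d)²
  w term: (-0.5×0.0799)² = 0.00160
  p term: (1×0.0658)² = 0.00434
  u term: (1×0.0791)² = 0.00625
  b term: (3×0.0687)² = 0.0424
  d term: (-1×0.0986)² = 0.00973
Total = 0.0644. Share from u = 0.00625/0.0644 = 0.0972.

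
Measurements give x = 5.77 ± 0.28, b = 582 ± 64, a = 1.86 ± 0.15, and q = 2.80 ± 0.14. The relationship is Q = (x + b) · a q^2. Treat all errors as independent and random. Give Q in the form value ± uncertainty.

8570 ± 1440

Let u = x + b = 588. δu = √(δx² + δb²) = √(0.0784 + 4100) = 64.0, so δu/u = 0.109.
Q is then a monomial in u, a, q:
δQ/Q = √((δu/u)² + (1·δa/a)² + (2·δq/q)²) = √(0.0119 + 0.00650 + 0.0100) = 0.168
Q = 8570, so δQ = 0.168 × 8570 = 1440.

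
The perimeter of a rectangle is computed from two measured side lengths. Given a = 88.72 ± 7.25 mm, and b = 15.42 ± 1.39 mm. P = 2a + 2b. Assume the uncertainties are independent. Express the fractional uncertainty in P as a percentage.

7.09%

For a sum/difference, combine absolute errors in quadrature:
  (2·δa)² = 210;  (2·δb)² = 7.73
δP = √(218) = 14.8 mm
P = 208.3 mm, so δP/P = 14.8/208.3 = 0.0709.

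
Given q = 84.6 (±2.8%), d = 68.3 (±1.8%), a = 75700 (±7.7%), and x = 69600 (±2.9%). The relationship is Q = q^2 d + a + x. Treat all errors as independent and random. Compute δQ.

Let p = q^2·d = 4.89e+05. δp/p = √((2·δq/q)² + (1·δd/d)²) = √(0.00314 + 0.000324) = 0.0588, so δp = 28800.
Q = p + a + x: δQ = √(δp² + δa² + δx²) = √(8.27e+08 + 3.4e+07 + 4.07e+06) = 29400

29400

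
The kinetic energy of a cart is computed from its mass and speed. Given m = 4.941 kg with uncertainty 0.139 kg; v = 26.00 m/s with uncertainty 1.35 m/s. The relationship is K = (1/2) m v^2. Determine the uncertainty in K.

180 J

K is a product of powers, so relative uncertainties combine in quadrature:
  (1·δm/m)² = (1×0.0281)² = 0.000791;  (2·δv/v)² = (2×0.0519)² = 0.0108
δK/K = √(0.0116) = 0.108
K = 1670 J, so δK = 0.108 × 1670 = 180 J.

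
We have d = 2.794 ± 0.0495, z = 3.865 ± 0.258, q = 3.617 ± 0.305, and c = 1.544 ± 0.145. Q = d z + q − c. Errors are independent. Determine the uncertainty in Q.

Let p = d·z = 10.80. δp/p = √((1·δd/d)² + (1·δz/z)²) = √(0.000314 + 0.00446) = 0.0691, so δp = 0.746.
Q = p + q − c: δQ = √(δp² + δq² + δc²) = √(0.556 + 0.0930 + 0.0210) = 0.819

0.819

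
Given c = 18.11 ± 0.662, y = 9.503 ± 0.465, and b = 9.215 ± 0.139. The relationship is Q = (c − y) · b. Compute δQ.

7.55

Let u = c − y = 8.607. δu = √(δc² + δy²) = √(0.438 + 0.216) = 0.809, so δu/u = 0.0940.
Q is then a monomial in u, b:
δQ/Q = √((δu/u)² + (1·δb/b)²) = √(0.00883 + 0.000228) = 0.0952
Q = 79.31, so δQ = 0.0952 × 79.31 = 7.55.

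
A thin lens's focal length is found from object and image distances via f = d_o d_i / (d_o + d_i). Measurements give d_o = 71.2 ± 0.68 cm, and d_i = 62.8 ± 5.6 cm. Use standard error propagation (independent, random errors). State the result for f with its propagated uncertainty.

∂f/∂d_o = (d_i/(d_o+d_i))² = 0.220;  ∂f/∂d_i = (d_o/(d_o+d_i))² = 0.282
δf = √((∂f/∂d_o · δd_o)² + (∂f/∂d_i · δd_i)²) = √(0.0223 + 2.50) = 1.59 cm
f = 33.4 cm.

33.4 ± 1.59 cm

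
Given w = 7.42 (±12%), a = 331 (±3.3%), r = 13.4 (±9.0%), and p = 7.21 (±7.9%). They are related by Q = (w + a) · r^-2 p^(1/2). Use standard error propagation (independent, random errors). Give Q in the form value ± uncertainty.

Let u = w + a = 338. δu = √(δw² + δa²) = √(0.793 + 119) = 11.0, so δu/u = 0.0324.
Q is then a monomial in u, r, p:
δQ/Q = √((δu/u)² + (-2·δr/r)² + (½·δp/p)²) = √(0.00105 + 0.0324 + 0.00156) = 0.187
Q = 5.06, so δQ = 0.187 × 5.06 = 0.947.

5.06 ± 0.947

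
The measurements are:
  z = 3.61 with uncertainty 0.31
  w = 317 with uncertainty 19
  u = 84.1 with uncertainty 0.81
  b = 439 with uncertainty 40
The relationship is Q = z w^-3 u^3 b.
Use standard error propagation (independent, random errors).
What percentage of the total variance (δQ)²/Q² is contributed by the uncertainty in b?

17.0%

(δQ/Q)² = (1·δz/z)² + (-3·δw/w)² + (3·δu/u)² + (1·δb/b)²
  z term: (1×0.0859)² = 0.00737
  w term: (-3×0.0599)² = 0.0323
  u term: (3×0.00963)² = 0.000835
  b term: (1×0.0911)² = 0.00830
Total = 0.0488. Share from b = 0.00830/0.0488 = 0.170.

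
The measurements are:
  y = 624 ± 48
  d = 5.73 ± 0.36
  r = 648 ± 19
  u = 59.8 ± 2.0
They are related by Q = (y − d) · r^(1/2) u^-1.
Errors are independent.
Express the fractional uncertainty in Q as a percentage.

Let w = y − d = 618. δw = √(δy² + δd²) = √(2300 + 0.130) = 48.0, so δw/w = 0.0776.
Q is then a monomial in w, r, u:
δQ/Q = √((δw/w)² + (½·δr/r)² + (-1·δu/u)²) = √(0.00603 + 0.000215 + 0.00112) = 0.0858

8.58%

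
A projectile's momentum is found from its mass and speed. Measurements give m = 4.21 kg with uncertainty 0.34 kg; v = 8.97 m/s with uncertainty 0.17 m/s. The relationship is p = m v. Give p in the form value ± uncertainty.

37.8 ± 3.13 kg·m/s

For a monomial p ∝ m, v, fractional errors add in quadrature:
  (1·δm/m)² = (1×0.0808)² = 0.00652;  (1·δv/v)² = (1×0.0190)² = 0.000359
δp/p = √(0.00688) = 0.0830
p = 37.8 kg·m/s, so δp = 0.0830 × 37.8 = 3.13 kg·m/s.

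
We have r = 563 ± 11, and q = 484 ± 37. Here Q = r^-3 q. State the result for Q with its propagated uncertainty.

(2.71 ± 0.261) × 10^-6

Since Q is a product/quotient, work with relative uncertainties:
  (-3·δr/r)² = (-3×0.0195)² = 0.00344;  (1·δq/q)² = (1×0.0764)² = 0.00584
δQ/Q = √(0.00928) = 0.0963
Q = 2.71e-06, so δQ = 0.0963 × 2.71e-06 = 2.61e-07.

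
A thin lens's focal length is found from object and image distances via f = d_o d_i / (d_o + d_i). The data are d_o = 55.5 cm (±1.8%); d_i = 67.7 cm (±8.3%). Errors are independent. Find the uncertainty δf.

∂f/∂d_o = (d_i/(d_o+d_i))² = 0.302;  ∂f/∂d_i = (d_o/(d_o+d_i))² = 0.203
δf = √((∂f/∂d_o · δd_o)² + (∂f/∂d_i · δd_i)²) = √(0.0910 + 1.30) = 1.18 cm

1.18 cm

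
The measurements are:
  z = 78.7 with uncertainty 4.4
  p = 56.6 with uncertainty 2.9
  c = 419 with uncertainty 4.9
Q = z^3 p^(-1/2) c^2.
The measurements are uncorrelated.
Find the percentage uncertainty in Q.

Each factor contributes (exponent × relative error)² to (δQ/Q)²:
  (3·δz/z)² = (3×0.0559)² = 0.0281;  (−½·δp/p)² = (-0.5×0.0512)² = 0.000656;  (2·δc/c)² = (2×0.0117)² = 0.000547
δQ/Q = √(0.0293) = 0.171

17.1%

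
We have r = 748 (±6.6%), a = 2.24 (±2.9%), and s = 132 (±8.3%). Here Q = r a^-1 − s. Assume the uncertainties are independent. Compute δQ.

Let p = r·a^-1 = 334. δp/p = √((1·δr/r)² + (-1·δa/a)²) = √(0.00436 + 0.000841) = 0.0721, so δp = 24.1.
Q = p − s: δQ = √(δp² + δs²) = √(580 + 120) = 26.4

26.4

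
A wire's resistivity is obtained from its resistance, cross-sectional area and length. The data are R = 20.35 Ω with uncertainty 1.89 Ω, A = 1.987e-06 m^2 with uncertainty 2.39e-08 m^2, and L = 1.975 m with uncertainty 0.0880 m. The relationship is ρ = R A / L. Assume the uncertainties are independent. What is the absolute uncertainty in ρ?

2.12e-06 Ω·m

Products/powers → add relative errors in quadrature, weighted by exponent:
  (1·δR/R)² = (1×0.0929)² = 0.00863;  (1·δA/A)² = (1×0.0120)² = 0.000145;  (-1·δL/L)² = (-1×0.0446)² = 0.00199
δρ/ρ = √(0.0108) = 0.104
ρ = 2.047e-05 Ω·m, so δρ = 0.104 × 2.047e-05 = 2.12e-06 Ω·m.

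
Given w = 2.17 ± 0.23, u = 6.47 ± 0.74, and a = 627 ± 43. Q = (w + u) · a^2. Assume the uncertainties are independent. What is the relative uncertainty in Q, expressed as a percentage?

16.4%

Let h = w + u = 8.64. δh = √(δw² + δu²) = √(0.0529 + 0.548) = 0.775, so δh/h = 0.0897.
Q is then a monomial in h, a:
δQ/Q = √((δh/h)² + (2·δa/a)²) = √(0.00804 + 0.0188) = 0.164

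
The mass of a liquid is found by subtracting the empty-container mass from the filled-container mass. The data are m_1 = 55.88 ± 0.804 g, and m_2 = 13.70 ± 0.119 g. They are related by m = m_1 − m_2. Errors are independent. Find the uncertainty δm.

m is a linear combination, so absolute uncertainties add in quadrature:
  (δm_1)² = 0.646;  (δm_2)² = 0.0142
δm = √(0.661) = 0.813 g

0.813 g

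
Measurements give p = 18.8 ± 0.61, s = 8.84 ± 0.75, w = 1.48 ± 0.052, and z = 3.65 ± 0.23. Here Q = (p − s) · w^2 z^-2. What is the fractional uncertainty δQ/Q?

0.174

Let u = p − s = 9.96. δu = √(δp² + δs²) = √(0.372 + 0.562) = 0.967, so δu/u = 0.0971.
Q is then a monomial in u, w, z:
δQ/Q = √((δu/u)² + (2·δw/w)² + (-2·δz/z)²) = √(0.00942 + 0.00494 + 0.0159) = 0.174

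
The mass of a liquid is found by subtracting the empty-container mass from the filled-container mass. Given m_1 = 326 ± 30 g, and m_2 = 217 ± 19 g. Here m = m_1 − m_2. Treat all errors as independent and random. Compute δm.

35.5 g

Sums and differences: (δm)² = Σ (cᵢ δxᵢ)².
  (δm_1)² = 900;  (δm_2)² = 361
δm = √(1260) = 35.5 g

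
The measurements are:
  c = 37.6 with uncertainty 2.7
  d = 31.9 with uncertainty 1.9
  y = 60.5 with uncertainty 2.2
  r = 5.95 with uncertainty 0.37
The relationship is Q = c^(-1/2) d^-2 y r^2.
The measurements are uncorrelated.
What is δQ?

0.0617

Relative error in a monomial: (δQ/Q)² = Σ (nᵢ · δxᵢ/xᵢ)².
  (−½·δc/c)² = (-0.5×0.0718)² = 0.00129;  (-2·δd/d)² = (-2×0.0596)² = 0.0142;  (1·δy/y)² = (1×0.0364)² = 0.00132;  (2·δr/r)² = (2×0.0622)² = 0.0155
δQ/Q = √(0.0323) = 0.180
Q = 0.343, so δQ = 0.180 × 0.343 = 0.0617.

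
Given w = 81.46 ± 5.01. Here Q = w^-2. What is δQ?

Each factor contributes (exponent × relative error)² to (δQ/Q)²:
  (-2·δw/w)² = (-2×0.0615)² = 0.0151
δQ/Q = √(0.0151) = 0.123
Q = 0.0001507, so δQ = 0.123 × 0.0001507 = 1.85e-05.

1.85e-05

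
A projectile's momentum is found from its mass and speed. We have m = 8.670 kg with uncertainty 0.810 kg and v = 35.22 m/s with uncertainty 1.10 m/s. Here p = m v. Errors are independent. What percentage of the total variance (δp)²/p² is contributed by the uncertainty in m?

89.9%

(δp/p)² = (1·δm/m)² + (1·δv/v)²
  m term: (1×0.0934)² = 0.00873
  v term: (1×0.0312)² = 0.000975
Total = 0.00970. Share from m = 0.00873/0.00970 = 0.899.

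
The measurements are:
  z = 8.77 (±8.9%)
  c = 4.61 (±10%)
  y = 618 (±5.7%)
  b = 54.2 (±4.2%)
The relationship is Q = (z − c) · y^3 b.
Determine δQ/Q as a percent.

Let u = z − c = 4.16. δu = √(δz² + δc²) = √(0.609 + 0.213) = 0.907, so δu/u = 0.218.
Q is then a monomial in u, y, b:
δQ/Q = √((δu/u)² + (3·δy/y)² + (1·δb/b)²) = √(0.0475 + 0.0292 + 0.00176) = 0.280

28.0%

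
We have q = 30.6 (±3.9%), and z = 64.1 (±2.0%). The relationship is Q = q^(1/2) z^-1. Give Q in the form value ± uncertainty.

0.0863 ± 0.00241

Each factor contributes (exponent × relative error)² to (δQ/Q)²:
  (½·δq/q)² = (0.5×0.0390)² = 0.000380;  (-1·δz/z)² = (-1×0.0200)² = 0.000400
δQ/Q = √(0.000780) = 0.0279
Q = 0.0863, so δQ = 0.0279 × 0.0863 = 0.00241.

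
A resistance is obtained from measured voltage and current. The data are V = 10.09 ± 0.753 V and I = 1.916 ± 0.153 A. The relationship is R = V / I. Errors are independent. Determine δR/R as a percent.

Since R is a product/quotient, work with relative uncertainties:
  (1·δV/V)² = (1×0.0746)² = 0.00557;  (-1·δI/I)² = (-1×0.0799)² = 0.00638
δR/R = √(0.0119) = 0.109

10.9%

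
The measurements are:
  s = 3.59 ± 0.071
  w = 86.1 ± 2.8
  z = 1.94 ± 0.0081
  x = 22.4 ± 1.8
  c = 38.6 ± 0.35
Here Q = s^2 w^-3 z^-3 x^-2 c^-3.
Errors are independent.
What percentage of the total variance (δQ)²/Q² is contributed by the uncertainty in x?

(δQ/Q)² = (2·δs/s)² + (-3·δw/w)² + (-3·δz/z)² + (-2·δx/x)² + (-3·δc/c)²
  s term: (2×0.0198)² = 0.00156
  w term: (-3×0.0325)² = 0.00952
  z term: (-3×0.00418)² = 0.000157
  x term: (-2×0.0804)² = 0.0258
  c term: (-3×0.00907)² = 0.000740
Total = 0.0378. Share from x = 0.0258/0.0378 = 0.683.

68.3%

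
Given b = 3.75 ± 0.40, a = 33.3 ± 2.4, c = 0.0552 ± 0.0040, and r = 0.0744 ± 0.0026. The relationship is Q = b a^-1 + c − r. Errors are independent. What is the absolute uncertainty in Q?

Let p = b·a^-1 = 0.113. δp/p = √((1·δb/b)² + (-1·δa/a)²) = √(0.0114 + 0.00519) = 0.129, so δp = 0.0145.
Q = p + c − r: δQ = √(δp² + δc² + δr²) = √(0.000210 + 1.6e-05 + 6.76e-06) = 0.0153

0.0153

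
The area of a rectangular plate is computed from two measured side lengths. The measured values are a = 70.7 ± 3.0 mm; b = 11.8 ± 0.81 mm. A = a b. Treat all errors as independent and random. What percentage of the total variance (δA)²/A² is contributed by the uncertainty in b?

(δA/A)² = (1·δa/a)² + (1·δb/b)²
  a term: (1×0.0424)² = 0.00180
  b term: (1×0.0686)² = 0.00471
Total = 0.00651. Share from b = 0.00471/0.00651 = 0.724.

72.4%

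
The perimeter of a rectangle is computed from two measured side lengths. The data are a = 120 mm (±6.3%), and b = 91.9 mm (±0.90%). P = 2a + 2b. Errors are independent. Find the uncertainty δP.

Each term contributes (cᵢ δxᵢ)² to (δP)²:
  (2·δa)² = 229;  (2·δb)² = 2.74
δP = √(231) = 15.2 mm

15.2 mm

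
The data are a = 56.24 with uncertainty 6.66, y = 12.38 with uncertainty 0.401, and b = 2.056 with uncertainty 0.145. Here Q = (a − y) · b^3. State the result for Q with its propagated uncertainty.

381.2 ± 99.3

Let u = a − y = 43.86. δu = √(δa² + δy²) = √(44.4 + 0.161) = 6.67, so δu/u = 0.152.
Q is then a monomial in u, b:
δQ/Q = √((δu/u)² + (3·δb/b)²) = √(0.0231 + 0.0448) = 0.261
Q = 381.2, so δQ = 0.261 × 381.2 = 99.3.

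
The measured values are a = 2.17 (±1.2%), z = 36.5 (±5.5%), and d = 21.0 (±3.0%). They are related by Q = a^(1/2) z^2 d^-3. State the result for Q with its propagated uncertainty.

0.212 ± 0.0301

Since Q is a product/quotient, work with relative uncertainties:
  (½·δa/a)² = (0.5×0.0120)² = 3.6e-05;  (2·δz/z)² = (2×0.0550)² = 0.0121;  (-3·δd/d)² = (-3×0.0300)² = 0.00810
δQ/Q = √(0.0202) = 0.142
Q = 0.212, so δQ = 0.142 × 0.212 = 0.0301.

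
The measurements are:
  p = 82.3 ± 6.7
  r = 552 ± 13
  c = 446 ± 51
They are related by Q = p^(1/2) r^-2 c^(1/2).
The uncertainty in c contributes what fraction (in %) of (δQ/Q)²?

45.8%

(δQ/Q)² = (½·δp/p)² + (-2·δr/r)² + (½·δc/c)²
  p term: (0.5×0.0814)² = 0.00166
  r term: (-2×0.0236)² = 0.00222
  c term: (0.5×0.114)² = 0.00327
Total = 0.00714. Share from c = 0.00327/0.00714 = 0.458.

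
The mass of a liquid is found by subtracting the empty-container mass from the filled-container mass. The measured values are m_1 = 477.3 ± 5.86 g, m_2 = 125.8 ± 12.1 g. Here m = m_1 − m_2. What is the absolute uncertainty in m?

Absolute uncertainties add in quadrature for a linear combination:
  (δm_1)² = 34.3;  (δm_2)² = 146
δm = √(181) = 13.4 g

13.4 g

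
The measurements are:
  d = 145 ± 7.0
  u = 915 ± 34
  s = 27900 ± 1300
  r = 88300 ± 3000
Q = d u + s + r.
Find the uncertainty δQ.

Let p = d·u = 1.33e+05. δp/p = √((1·δd/d)² + (1·δu/u)²) = √(0.00233 + 0.00138) = 0.0609, so δp = 8080.
Q = p + s + r: δQ = √(δp² + δs² + δr²) = √(6.53e+07 + 1.69e+06 + 9e+06) = 8720

8720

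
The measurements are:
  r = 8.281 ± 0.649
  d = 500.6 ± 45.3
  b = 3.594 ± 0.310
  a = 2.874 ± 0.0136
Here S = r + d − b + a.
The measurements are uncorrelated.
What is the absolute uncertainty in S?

45.3

Absolute uncertainties add in quadrature for a linear combination:
  (δr)² = 0.421;  (δd)² = 2050;  (δb)² = 0.0961;  (δa)² = 0.000185
δS = √(2050) = 45.3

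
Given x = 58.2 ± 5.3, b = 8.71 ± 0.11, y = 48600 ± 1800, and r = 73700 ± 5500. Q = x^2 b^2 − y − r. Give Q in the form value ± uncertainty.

(1.35 ± 0.476) × 10^5

Let p = x^2·b^2 = 2.57e+05. δp/p = √((2·δx/x)² + (2·δb/b)²) = √(0.0332 + 0.000638) = 0.184, so δp = 47300.
Q = p − y − r: δQ = √(δp² + δy² + δr²) = √(2.23e+09 + 3.24e+06 + 3.02e+07) = 47600
Q = 1.35e+05.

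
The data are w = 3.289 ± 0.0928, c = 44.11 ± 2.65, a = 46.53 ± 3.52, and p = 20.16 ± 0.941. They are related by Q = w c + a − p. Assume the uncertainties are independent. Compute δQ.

10.3

Let h = w·c = 145.1. δh/h = √((1·δw/w)² + (1·δc/c)²) = √(0.000796 + 0.00361) = 0.0664, so δh = 9.63.
Q = h + a − p: δQ = √(δh² + δa² + δp²) = √(92.7 + 12.4 + 0.885) = 10.3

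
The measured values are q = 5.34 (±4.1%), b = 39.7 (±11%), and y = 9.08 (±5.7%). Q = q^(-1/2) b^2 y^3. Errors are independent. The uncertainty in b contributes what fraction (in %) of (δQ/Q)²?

62.0%

(δQ/Q)² = (−½·δq/q)² + (2·δb/b)² + (3·δy/y)²
  q term: (-0.5×0.0410)² = 0.000420
  b term: (2×0.110)² = 0.0484
  y term: (3×0.0570)² = 0.0292
Total = 0.0781. Share from b = 0.0484/0.0781 = 0.620.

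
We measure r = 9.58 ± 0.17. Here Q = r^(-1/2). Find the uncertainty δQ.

0.00287

Q ∝ r^(-1/2), so δQ/Q = |−½| · δr/r = 0.5 × 0.0177 = 0.00887.
Q = 0.323, so δQ = 0.00887 × 0.323 = 0.00287.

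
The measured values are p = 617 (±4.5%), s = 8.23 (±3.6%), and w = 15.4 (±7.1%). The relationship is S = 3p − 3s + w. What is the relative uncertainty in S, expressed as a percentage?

4.52%

S is a linear combination, so absolute uncertainties add in quadrature:
  (3·δp)² = 6940;  (3·δs)² = 0.790;  (δw)² = 1.20
δS = √(6940) = 83.3
S = 1840, so δS/S = 83.3/1840 = 0.0452.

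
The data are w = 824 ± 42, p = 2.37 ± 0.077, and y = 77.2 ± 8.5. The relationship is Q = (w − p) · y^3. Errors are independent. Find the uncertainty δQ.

Let u = w − p = 822. δu = √(δw² + δp²) = √(1760 + 0.00593) = 42.0, so δu/u = 0.0511.
Q is then a monomial in u, y:
δQ/Q = √((δu/u)² + (3·δy/y)²) = √(0.00261 + 0.109) = 0.334
Q = 3.78e+08, so δQ = 0.334 × 3.78e+08 = 1.26e+08.

1.26e+08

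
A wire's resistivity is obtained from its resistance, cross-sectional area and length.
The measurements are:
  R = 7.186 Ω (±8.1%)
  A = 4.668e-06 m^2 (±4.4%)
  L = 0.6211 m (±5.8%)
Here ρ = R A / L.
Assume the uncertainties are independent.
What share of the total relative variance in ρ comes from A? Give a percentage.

16.3%

(δρ/ρ)² = (1·δR/R)² + (1·δA/A)² + (-1·δL/L)²
  R term: (1×0.0810)² = 0.00656
  A term: (1×0.0440)² = 0.00194
  L term: (-1×0.0580)² = 0.00336
Total = 0.0119. Share from A = 0.00194/0.0119 = 0.163.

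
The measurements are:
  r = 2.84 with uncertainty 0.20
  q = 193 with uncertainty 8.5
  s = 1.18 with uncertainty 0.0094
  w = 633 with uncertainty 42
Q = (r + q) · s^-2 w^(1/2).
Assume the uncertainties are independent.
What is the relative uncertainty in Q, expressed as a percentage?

Let u = r + q = 196. δu = √(δr² + δq²) = √(0.0400 + 72.2) = 8.50, so δu/u = 0.0434.
Q is then a monomial in u, s, w:
δQ/Q = √((δu/u)² + (-2·δs/s)² + (½·δw/w)²) = √(0.00188 + 0.000254 + 0.00110) = 0.0569

5.69%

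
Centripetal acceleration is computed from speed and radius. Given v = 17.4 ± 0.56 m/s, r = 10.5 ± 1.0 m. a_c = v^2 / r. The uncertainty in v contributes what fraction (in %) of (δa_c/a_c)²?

(δa_c/a_c)² = (2·δv/v)² + (-1·δr/r)²
  v term: (2×0.0322)² = 0.00414
  r term: (-1×0.0952)² = 0.00907
Total = 0.0132. Share from v = 0.00414/0.0132 = 0.314.

31.4%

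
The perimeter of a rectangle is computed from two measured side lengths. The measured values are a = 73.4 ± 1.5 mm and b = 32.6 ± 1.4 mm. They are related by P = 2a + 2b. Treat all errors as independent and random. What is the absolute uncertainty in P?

4.10 mm

Each term contributes (cᵢ δxᵢ)² to (δP)²:
  (2·δa)² = 9.00;  (2·δb)² = 7.84
δP = √(16.8) = 4.10 mm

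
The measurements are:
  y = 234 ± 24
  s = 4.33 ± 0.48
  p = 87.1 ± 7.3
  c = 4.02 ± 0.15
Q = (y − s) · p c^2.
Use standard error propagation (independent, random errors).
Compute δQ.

Let u = y − s = 230. δu = √(δy² + δs²) = √(576 + 0.230) = 24.0, so δu/u = 0.105.
Q is then a monomial in u, p, c:
δQ/Q = √((δu/u)² + (1·δp/p)² + (2·δc/c)²) = √(0.0109 + 0.00702 + 0.00557) = 0.153
Q = 3.23e+05, so δQ = 0.153 × 3.23e+05 = 49600.

49600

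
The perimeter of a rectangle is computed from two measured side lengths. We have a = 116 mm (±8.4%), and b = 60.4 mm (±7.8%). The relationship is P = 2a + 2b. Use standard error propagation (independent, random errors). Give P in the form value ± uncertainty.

Absolute uncertainties add in quadrature for a linear combination:
  (2·δa)² = 380;  (2·δb)² = 88.8
δP = √(469) = 21.6 mm
P = 353 mm.

353 ± 21.6 mm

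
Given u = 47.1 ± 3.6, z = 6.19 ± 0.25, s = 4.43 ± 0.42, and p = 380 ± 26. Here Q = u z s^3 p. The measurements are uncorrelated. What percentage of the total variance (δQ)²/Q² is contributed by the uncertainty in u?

(δQ/Q)² = (1·δu/u)² + (1·δz/z)² + (3·δs/s)² + (1·δp/p)²
  u term: (1×0.0764)² = 0.00584
  z term: (1×0.0404)² = 0.00163
  s term: (3×0.0948)² = 0.0809
  p term: (1×0.0684)² = 0.00468
Total = 0.0931. Share from u = 0.00584/0.0931 = 0.0628.

6.28%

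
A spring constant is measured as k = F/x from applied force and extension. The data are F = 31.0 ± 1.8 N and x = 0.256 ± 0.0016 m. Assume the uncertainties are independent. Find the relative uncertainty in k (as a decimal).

0.0584

Since k is a product/quotient, work with relative uncertainties:
  (1·δF/F)² = (1×0.0581)² = 0.00337;  (-1·δx/x)² = (-1×0.00625)² = 3.91e-05
δk/k = √(0.00341) = 0.0584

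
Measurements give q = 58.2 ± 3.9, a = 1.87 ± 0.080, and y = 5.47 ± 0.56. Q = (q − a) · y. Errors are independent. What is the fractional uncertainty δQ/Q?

Let u = q − a = 56.3. δu = √(δq² + δa²) = √(15.2 + 0.00640) = 3.90, so δu/u = 0.0692.
Q is then a monomial in u, y:
δQ/Q = √((δu/u)² + (1·δy/y)²) = √(0.00480 + 0.0105) = 0.124

0.124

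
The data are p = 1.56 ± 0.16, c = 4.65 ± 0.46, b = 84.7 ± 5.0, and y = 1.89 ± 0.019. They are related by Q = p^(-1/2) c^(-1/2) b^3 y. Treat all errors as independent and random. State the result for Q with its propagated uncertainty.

(4.26 ± 0.815) × 10^5

Each factor contributes (exponent × relative error)² to (δQ/Q)²:
  (−½·δp/p)² = (-0.5×0.103)² = 0.00263;  (−½·δc/c)² = (-0.5×0.0989)² = 0.00245;  (3·δb/b)² = (3×0.0590)² = 0.0314;  (1·δy/y)² = (1×0.0101)² = 0.000101
δQ/Q = √(0.0365) = 0.191
Q = 4.26e+05, so δQ = 0.191 × 4.26e+05 = 81500.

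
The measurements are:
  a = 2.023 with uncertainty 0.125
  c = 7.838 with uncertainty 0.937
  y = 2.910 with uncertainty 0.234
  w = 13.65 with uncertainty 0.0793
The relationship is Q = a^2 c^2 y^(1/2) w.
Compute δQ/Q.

Relative error in a monomial: (δQ/Q)² = Σ (nᵢ · δxᵢ/xᵢ)².
  (2·δa/a)² = (2×0.0618)² = 0.0153;  (2·δc/c)² = (2×0.120)² = 0.0572;  (½·δy/y)² = (0.5×0.0804)² = 0.00162;  (1·δw/w)² = (1×0.00581)² = 3.38e-05
δQ/Q = √(0.0741) = 0.272

0.272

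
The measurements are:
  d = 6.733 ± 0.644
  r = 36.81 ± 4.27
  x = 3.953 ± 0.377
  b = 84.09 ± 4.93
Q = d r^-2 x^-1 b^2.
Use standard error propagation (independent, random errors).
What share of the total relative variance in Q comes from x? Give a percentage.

10.6%

(δQ/Q)² = (1·δd/d)² + (-2·δr/r)² + (-1·δx/x)² + (2·δb/b)²
  d term: (1×0.0956)² = 0.00915
  r term: (-2×0.116)² = 0.0538
  x term: (-1×0.0954)² = 0.00910
  b term: (2×0.0586)² = 0.0137
Total = 0.0858. Share from x = 0.00910/0.0858 = 0.106.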